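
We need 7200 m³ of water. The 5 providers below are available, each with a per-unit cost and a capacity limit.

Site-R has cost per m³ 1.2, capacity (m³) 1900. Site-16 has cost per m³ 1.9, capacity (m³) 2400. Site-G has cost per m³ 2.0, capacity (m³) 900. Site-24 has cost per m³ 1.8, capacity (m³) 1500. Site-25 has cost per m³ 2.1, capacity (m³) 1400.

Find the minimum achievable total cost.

Cheapest first:
Site-R at 1.2: take all 1900 m³ → 5300 still needed.
Take 1500 from Site-24 at 1.8 → need 3800 more.
Site-16 (1.9): use full 2400 → 1400 m³ to go.
Site-G at 2.0: take all 900 m³ → 500 still needed.
Take 500 from Site-25 at 2.1 to finish.
Cost = 1900×1.2 + 1500×1.8 + 2400×1.9 + 900×2.0 + 500×2.1 = 12390.

12390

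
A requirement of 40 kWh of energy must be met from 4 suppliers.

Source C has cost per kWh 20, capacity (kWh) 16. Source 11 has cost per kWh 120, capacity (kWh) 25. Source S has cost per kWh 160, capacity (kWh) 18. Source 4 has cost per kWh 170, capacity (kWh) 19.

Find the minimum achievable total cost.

3200

Use suppliers in increasing cost order.
Take 16 from Source C at 20 ; need 24 more.
Source 11 at 120: take 24 of its 25 ; requirement met.
Source S, Source 4: unused.
Cost = 16×20 + 24×120 = 3200.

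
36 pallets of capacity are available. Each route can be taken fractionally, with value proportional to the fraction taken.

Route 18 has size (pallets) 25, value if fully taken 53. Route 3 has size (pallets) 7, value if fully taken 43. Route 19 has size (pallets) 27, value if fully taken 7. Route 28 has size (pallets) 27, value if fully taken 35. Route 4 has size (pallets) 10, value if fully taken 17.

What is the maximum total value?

Best value per unit of size first: Route 3 43/7≈6.14, Route 18 53/25≈2.12, Route 4 17/10≈1.7, Route 28 35/27≈1.3, Route 19 7/27≈0.259.
All 7 pallets of Route 3 fit (value 43) ; 29 remain.
All 25 pallets of Route 18 fit (value 53) ; 4 remain.
Fill the last 4 pallets with part of Route 4: 4/10 of it earns 6.8.
Total value = 102.8.

102.8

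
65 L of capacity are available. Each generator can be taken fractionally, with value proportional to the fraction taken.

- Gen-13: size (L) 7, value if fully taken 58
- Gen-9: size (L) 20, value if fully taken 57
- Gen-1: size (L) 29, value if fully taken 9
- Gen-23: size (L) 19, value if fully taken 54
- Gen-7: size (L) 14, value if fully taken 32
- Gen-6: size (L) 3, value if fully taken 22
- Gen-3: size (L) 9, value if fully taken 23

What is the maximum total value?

230

Sort by value density: Gen-13 58/7≈8.29, Gen-6 22/3≈7.33, Gen-9 57/20≈2.85, Gen-23 54/19≈2.84, Gen-3 23/9≈2.56, Gen-7 32/14≈2.29, Gen-1 9/29≈0.31.
Take all of Gen-13 (7 L, value 58) ; 58 L left.
All 3 L of Gen-6 fit (value 22) ; 55 remain.
Take all of Gen-9 (20 L, value 57) ; 35 L left.
Take all of Gen-23 (19 L, value 54) ; 16 L left.
Take all of Gen-3 (9 L, value 23) ; 7 L left.
Only 7 L remain; take 7/14 of Gen-7 for value 32×7/14 = 16.
Total value = 230.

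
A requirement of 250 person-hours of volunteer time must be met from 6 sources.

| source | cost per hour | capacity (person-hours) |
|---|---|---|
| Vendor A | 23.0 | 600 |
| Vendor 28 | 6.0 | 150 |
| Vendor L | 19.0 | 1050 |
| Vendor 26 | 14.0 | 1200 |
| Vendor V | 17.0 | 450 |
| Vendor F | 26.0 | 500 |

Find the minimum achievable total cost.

2300

Fill from the cheapest source first.
Vendor 28 (6.0): use full 150 — 100 person-hours to go.
Take 100 from Vendor 26 at 14.0 to finish.
Vendor V, Vendor L, Vendor A, Vendor F: unused.
Cost = 150×6.0 + 100×14.0 = 2300.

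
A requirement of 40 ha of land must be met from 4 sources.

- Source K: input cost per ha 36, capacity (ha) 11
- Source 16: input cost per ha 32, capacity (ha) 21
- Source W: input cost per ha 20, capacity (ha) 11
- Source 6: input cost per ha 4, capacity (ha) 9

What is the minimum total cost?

896

Fill from the cheapest source first.
Take 9 from Source 6 at 4 ; need 31 more.
Source W (20): use full 11 ; 20 ha to go.
Source 16 (32): take the remaining 20 ; done.
Source K: unused.
Cost = 9×4 + 11×20 + 20×32 = 896.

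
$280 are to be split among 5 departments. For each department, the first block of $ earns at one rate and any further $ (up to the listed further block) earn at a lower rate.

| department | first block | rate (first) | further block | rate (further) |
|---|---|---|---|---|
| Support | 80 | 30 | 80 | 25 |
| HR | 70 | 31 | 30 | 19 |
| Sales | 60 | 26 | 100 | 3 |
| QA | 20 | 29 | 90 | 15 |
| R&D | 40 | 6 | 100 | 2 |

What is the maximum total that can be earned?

Rank every tier by rate: HR/T1 31 > Support/T1 30 > QA/T1 29 > Sales/T1 26 > Support/T2 25 > HR/T2 19 > QA/T2 15 > R&D/T1 6 > Sales/T2 3 > R&D/T2 2.
HR/T1 (31): +70 → 210 left.
Support/T1 (30): +80 → 130 left.
QA T1 at 29: fill all 20 → 110 left.
Sales/T1 (26): +60 → 50 left.
50 remain; put them into Support T2 at 25.
Total = 31×70 + 30×80 + 29×20 + 26×60 + 25×50 = 7960.

7960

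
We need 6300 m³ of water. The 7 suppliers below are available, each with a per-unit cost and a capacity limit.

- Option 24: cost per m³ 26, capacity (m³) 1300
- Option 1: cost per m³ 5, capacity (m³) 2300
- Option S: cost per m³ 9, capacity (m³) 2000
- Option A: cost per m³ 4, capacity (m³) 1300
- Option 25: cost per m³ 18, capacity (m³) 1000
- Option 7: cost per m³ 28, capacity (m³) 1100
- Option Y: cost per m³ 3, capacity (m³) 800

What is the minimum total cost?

36200

Use suppliers in increasing cost order.
Option Y (3): use full 800 ; 5500 m³ to go.
Option A (4): use full 1300 ; 4200 m³ to go.
Take 2300 from Option 1 at 5 ; need 1900 more.
Take 1900 from Option S at 9 to finish.
Option 25, Option 24, Option 7: unused.
Cost = 800×3 + 1300×4 + 2300×5 + 1900×9 = 36200.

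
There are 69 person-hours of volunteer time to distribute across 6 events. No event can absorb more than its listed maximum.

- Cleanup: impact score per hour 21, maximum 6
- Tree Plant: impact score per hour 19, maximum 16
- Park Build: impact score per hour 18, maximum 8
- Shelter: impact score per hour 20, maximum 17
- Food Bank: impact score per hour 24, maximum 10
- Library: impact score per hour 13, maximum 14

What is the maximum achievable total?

1310

Highest impact score per hour first: Food Bank 24 > Cleanup 21 > Shelter 20 > Tree Plant 19 > Park Build 18 > Library 13.
Food Bank: +10 to 10 (cap) → 59 left.
Cleanup takes 6 to reach its cap of 6 → 53 left.
Shelter: +17 to 17 (cap) → 36 left.
Tree Plant takes 16 to reach its cap of 16 → 20 left.
Give Park Build 8 to hit its cap of 8 → 12 left.
Only 12 left; Library takes them to reach 12.
Total = 21×6 + 19×16 + 18×8 + 20×17 + 24×10 + 13×12 = 1310.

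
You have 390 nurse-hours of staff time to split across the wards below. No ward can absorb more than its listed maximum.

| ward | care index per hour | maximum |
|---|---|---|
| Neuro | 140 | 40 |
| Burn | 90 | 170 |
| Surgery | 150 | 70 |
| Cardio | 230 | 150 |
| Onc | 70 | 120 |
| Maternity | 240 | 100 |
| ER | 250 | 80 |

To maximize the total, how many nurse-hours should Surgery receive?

Highest care index per hour first: ER 250 > Maternity 240 > Cardio 230 > Surgery 150 > Neuro 140 > Burn 90 > Onc 70.
ER takes 80 to reach its cap of 80 → 310 left.
Maternity: +100 to 100 (cap) → 210 left.
Cardio: +150 to 150 (cap) → 60 left.
Surgery has room for 70 but only 60 remain, so it gets 60.

60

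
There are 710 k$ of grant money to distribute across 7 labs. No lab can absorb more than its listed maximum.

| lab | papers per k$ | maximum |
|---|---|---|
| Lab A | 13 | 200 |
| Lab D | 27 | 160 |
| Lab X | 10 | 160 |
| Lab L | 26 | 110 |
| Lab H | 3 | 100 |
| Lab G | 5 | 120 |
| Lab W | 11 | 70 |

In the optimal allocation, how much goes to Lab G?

10

Highest papers per k$ first: Lab D 27 > Lab L 26 > Lab A 13 > Lab W 11 > Lab X 10 > Lab G 5 > Lab H 3.
Give Lab D 160 to hit its cap of 160 ; 550 left.
Lab L: +110 to 110 (cap) ; 440 left.
Lab A takes 200 to reach its cap of 200 ; 240 left.
Give Lab W 70 to hit its cap of 70 ; 170 left.
Lab X: +160 to 160 (cap) ; 10 left.
Lab G has room for 120 but only 10 remain, so it gets 10.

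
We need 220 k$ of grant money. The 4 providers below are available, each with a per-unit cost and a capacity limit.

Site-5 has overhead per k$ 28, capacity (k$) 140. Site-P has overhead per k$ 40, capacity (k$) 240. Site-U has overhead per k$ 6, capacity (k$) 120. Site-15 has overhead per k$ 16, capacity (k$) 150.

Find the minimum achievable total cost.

Use providers in increasing cost order.
Site-U at 6: take all 120 k$ — 100 still needed.
Site-15 at 16: take 100 of its 150 — requirement met.
Site-5, Site-P: unused.
Cost = 120×6 + 100×16 = 2320.

2320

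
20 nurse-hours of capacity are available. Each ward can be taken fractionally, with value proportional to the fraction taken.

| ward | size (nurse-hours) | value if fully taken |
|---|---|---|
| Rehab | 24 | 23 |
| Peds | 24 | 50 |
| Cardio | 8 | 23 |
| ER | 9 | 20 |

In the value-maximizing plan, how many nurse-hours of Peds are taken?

Best value per unit of size first: Cardio 23/8≈2.88, ER 20/9≈2.22, Peds 50/24≈2.08, Rehab 23/24≈0.958.
Take all of Cardio (8 nurse-hours, value 23) ; 12 nurse-hours left.
ER: take in full, 9 nurse-hours for value 20 ; 3 left.
Fill the last 3 nurse-hours with part of Peds: 3/24 of it earns 6.25.

3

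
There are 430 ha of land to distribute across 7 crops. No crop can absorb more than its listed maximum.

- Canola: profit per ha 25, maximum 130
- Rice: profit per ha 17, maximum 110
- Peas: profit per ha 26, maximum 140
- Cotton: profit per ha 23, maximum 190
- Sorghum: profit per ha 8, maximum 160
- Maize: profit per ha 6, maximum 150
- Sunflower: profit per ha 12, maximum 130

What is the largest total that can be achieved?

10570

Rank by profit per ha: Peas 26 > Canola 25 > Cotton 23 > Rice 17 > Sunflower 12 > Sorghum 8 > Maize 6.
Give Peas 140 to hit its cap of 140 ; 290 left.
Canola: +130 to 130 (cap) ; 160 left.
Cotton has room for 190 but only 160 remain, so it gets 160.
Total = 25×130 + 26×140 + 23×160 = 10570.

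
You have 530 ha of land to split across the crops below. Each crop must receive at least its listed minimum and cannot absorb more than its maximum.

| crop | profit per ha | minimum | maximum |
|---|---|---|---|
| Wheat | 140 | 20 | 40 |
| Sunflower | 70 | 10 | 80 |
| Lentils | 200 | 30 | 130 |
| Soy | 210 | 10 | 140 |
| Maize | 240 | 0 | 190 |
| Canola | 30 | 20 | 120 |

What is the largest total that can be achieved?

107900

Meeting every minimum uses 20+10+30+10+0+20 = 90 ha, leaving 440.
Rank by profit per ha: Maize 240 > Soy 210 > Lentils 200 > Wheat 140 > Sunflower 70 > Canola 30.
Give Maize 190 more to hit its cap of 190 ; 250 left.
Soy takes 130 more to reach its cap of 140 ; 120 left.
Give Lentils 100 more to hit its cap of 130 ; 20 left.
Wheat: +20 to 40 (cap) ; 0 left.
Total = 140×40 + 70×10 + 200×130 + 210×140 + 240×190 + 30×20 = 107900.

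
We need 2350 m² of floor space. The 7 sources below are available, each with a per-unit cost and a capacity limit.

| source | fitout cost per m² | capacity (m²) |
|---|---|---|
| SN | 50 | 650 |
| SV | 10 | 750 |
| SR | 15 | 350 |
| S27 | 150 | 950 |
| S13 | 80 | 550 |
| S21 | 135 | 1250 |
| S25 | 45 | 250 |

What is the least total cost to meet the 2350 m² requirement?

Cheapest first:
Take 750 from SV at 10 — need 1600 more.
SR at 15: take all 350 m² — 1250 still needed.
Take 250 from S25 at 45 — need 1000 more.
SN (50): use full 650 — 350 m² to go.
S13 (80): take the remaining 350 — done.
S21, S27: unused.
Cost = 750×10 + 350×15 + 250×45 + 650×50 + 350×80 = 84500.

84500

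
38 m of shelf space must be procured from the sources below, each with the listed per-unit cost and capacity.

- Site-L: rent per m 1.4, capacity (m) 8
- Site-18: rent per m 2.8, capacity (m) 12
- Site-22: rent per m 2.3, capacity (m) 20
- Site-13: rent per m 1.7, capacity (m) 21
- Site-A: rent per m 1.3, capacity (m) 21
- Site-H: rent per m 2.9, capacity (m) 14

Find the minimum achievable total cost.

53.8

Use sources in increasing cost order.
Site-A at 1.3: take all 21 m → 17 still needed.
Site-L at 1.4: take all 8 m → 9 still needed.
Take 9 from Site-13 at 1.7 to finish.
Site-22, Site-18, Site-H: unused.
Cost = 21×1.3 + 8×1.4 + 9×1.7 = 53.8.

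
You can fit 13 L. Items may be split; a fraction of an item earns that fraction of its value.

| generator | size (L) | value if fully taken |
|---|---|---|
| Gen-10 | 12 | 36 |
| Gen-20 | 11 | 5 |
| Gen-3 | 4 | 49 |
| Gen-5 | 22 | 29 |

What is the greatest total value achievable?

Sort by value density: Gen-3 49/4≈12.2, Gen-10 36/12≈3, Gen-5 29/22≈1.32, Gen-20 5/11≈0.455.
Take all of Gen-3 (4 L, value 49) ; 9 L left.
Only 9 L remain; take 9/12 of Gen-10 for value 36×9/12 = 27.
Total value = 76.

76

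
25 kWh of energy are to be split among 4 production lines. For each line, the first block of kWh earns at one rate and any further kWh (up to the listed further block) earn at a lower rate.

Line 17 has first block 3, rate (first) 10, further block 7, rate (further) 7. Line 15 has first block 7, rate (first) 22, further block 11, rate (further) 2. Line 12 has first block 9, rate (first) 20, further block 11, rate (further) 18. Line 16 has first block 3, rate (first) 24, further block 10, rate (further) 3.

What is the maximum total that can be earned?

514

Rank every tier by rate: Line 16/tier1 24 > Line 15/tier1 22 > Line 12/tier1 20 > Line 12/tier2 18 > Line 17/tier1 10 > Line 17/tier2 7 > Line 16/tier2 3 > Line 15/tier2 2.
Line 16 tier1 at 24: fill all 3 — 22 left.
Line 15/tier1 (22): +7 — 15 left.
Fill Line 12 tier1 block (9 at 20) — 6 left.
Line 12 tier2 at 18: only 6 left, fill 6.
Total = 24×3 + 22×7 + 20×9 + 18×6 = 514.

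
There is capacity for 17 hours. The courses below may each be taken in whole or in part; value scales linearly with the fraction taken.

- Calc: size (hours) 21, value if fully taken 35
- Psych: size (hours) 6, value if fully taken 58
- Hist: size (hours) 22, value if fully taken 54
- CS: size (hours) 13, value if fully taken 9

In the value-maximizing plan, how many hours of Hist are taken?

Rank by value-to-size ratio: Psych 58/6≈9.67, Hist 54/22≈2.45, Calc 35/21≈1.67, CS 9/13≈0.692.
All 6 hours of Psych fit (value 58) ; 11 remain.
Only 11 hours remain; take 11/22 of Hist for value 54×11/22 = 27.

11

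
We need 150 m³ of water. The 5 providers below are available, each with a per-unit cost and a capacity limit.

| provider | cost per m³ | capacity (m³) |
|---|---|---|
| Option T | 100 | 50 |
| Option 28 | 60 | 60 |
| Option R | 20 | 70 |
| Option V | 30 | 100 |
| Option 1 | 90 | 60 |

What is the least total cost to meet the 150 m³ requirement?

3800

Fill from the cheapest provider first.
Option R at 20: take all 70 m³ → 80 still needed.
Option V at 30: take 80 of its 100 → requirement met.
Option 28, Option 1, Option T: unused.
Cost = 70×20 + 80×30 = 3800.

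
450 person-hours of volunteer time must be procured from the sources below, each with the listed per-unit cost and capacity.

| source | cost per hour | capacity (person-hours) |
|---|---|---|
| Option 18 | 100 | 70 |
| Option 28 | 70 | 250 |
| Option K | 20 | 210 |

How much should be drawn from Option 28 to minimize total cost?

Fill from the cheapest source first.
Option K at 20: take all 210 person-hours ; 240 still needed.
Option 28 at 70: take 240 of its 250 ; requirement met.
Option 18: unused.

240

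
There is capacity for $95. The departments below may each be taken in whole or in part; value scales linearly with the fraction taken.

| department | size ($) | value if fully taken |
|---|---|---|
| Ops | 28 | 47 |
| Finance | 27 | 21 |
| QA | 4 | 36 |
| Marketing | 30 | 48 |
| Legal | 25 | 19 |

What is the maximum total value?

156.56

Rank by value-to-size ratio: QA 36/4≈9, Ops 47/28≈1.68, Marketing 48/30≈1.6, Finance 21/27≈0.778, Legal 19/25≈0.76.
All 4 $ of QA fit (value 36) → 91 remain.
Ops: take in full, 28 $ for value 47 → 63 left.
All 30 $ of Marketing fit (value 48) → 33 remain.
Take all of Finance (27 $, value 21) → 6 $ left.
Only 6 $ remain; take 6/25 of Legal for value 19×6/25 = 4.56.
Total value = 156.56.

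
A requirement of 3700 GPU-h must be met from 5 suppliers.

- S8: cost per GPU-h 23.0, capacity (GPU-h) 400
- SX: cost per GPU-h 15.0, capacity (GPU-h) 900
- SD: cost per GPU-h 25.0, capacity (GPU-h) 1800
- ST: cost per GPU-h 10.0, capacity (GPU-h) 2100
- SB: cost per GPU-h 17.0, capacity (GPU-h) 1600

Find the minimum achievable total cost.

Use suppliers in increasing cost order.
Take 2100 from ST at 10.0 ; need 1600 more.
Take 900 from SX at 15.0 ; need 700 more.
Take 700 from SB at 17.0 to finish.
S8, SD: unused.
Cost = 2100×10.0 + 900×15.0 + 700×17.0 = 46400.

46400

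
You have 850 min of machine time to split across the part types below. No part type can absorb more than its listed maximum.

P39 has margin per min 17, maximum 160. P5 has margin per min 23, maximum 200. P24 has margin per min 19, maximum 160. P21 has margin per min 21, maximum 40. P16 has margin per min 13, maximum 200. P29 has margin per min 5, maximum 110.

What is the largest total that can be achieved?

14250

Rank by margin per min: P5 23 > P21 21 > P24 19 > P39 17 > P16 13 > P29 5.
P5: +200 to 200 (cap) — 650 left.
Give P21 40 to hit its cap of 40 — 610 left.
Give P24 160 to hit its cap of 160 — 450 left.
Give P39 160 to hit its cap of 160 — 290 left.
P16: +200 to 200 (cap) — 90 left.
P29: +90 (room for 110) → 90. Pool exhausted.
Total = 17×160 + 23×200 + 19×160 + 21×40 + 13×200 + 5×90 = 14250.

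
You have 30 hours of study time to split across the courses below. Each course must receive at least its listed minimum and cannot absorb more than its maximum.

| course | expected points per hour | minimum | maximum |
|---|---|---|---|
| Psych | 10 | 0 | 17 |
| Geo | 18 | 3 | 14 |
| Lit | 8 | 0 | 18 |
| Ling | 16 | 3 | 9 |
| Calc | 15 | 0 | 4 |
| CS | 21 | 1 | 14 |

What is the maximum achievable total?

Meeting every minimum uses 0+3+0+3+0+1 = 7 hours, leaving 23.
Highest expected points per hour first: CS 21 > Geo 18 > Ling 16 > Calc 15 > Psych 10 > Lit 8.
CS: +13 to 14 (cap) — 10 left.
Only 10 left; Geo takes them to reach 13.
Total = 18×13 + 16×3 + 21×14 = 576.

576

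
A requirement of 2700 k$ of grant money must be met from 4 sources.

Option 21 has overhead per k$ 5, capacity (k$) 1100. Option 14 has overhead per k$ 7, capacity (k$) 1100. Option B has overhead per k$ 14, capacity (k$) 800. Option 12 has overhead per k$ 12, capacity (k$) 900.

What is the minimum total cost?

19200

Use sources in increasing cost order.
Option 21 (5): use full 1100 ; 1600 k$ to go.
Option 14 (7): use full 1100 ; 500 k$ to go.
Take 500 from Option 12 at 12 to finish.
Option B: unused.
Cost = 1100×5 + 1100×7 + 500×12 = 19200.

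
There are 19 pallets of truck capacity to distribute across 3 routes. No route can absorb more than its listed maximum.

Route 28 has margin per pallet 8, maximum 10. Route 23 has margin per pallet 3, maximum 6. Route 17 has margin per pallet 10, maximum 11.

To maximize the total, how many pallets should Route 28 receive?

Order the routes by margin per pallet: Route 17 10 > Route 28 8 > Route 23 3.
Route 17: +11 to 11 (cap) → 8 left.
Route 28 has room for 10 but only 8 remain, so it gets 8.

8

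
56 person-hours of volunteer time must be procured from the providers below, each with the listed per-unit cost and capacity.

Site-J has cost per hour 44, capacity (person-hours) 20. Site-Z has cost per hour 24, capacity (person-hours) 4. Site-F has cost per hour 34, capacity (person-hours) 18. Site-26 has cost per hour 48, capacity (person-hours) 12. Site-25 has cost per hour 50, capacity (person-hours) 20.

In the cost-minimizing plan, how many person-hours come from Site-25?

Use providers in increasing cost order.
Site-Z at 24: take all 4 person-hours ; 52 still needed.
Take 18 from Site-F at 34 ; need 34 more.
Site-J (44): use full 20 ; 14 person-hours to go.
Site-26 (48): use full 12 ; 2 person-hours to go.
Site-25 at 50: take 2 of its 20 ; requirement met.

2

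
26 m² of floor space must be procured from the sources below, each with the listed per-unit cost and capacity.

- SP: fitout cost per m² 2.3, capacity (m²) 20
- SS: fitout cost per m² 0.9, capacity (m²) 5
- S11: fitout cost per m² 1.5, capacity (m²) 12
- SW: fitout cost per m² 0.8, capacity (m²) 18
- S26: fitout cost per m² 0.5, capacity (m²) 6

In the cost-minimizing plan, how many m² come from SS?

Cheapest first:
S26 (0.5): use full 6 — 20 m² to go.
SW at 0.8: take all 18 m² — 2 still needed.
Take 2 from SS at 0.9 to finish.
S11, SP: unused.

2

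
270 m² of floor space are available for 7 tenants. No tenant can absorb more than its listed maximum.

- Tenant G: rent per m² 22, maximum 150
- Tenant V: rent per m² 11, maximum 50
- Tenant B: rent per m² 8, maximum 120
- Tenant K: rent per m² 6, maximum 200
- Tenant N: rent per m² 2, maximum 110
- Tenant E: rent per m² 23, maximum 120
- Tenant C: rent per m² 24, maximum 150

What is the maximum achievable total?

Rank by rent per m²: Tenant C 24 > Tenant E 23 > Tenant G 22 > Tenant V 11 > Tenant B 8 > Tenant K 6 > Tenant N 2.
Tenant C: +150 to 150 (cap) — 120 left.
Give Tenant E 120 to hit its cap of 120 — 0 left.
Total = 23×120 + 24×150 = 6360.

6360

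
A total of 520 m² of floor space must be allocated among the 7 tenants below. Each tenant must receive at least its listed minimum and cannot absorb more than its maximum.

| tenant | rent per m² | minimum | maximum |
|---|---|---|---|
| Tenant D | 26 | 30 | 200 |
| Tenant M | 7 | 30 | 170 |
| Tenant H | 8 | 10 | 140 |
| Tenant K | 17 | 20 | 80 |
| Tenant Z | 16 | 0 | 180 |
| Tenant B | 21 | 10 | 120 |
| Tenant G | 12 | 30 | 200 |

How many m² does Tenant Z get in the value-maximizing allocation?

50

Meeting every minimum uses 30+30+10+20+0+10+30 = 130 m², leaving 390.
Highest rent per m² first: Tenant D 26 > Tenant B 21 > Tenant K 17 > Tenant Z 16 > Tenant G 12 > Tenant H 8 > Tenant M 7.
Give Tenant D 170 more to hit its cap of 200 → 220 left.
Tenant B takes 110 more to reach its cap of 120 → 110 left.
Tenant K takes 60 more to reach its cap of 80 → 50 left.
Tenant Z has room for 180 more but only 50 remain, so it gets 50.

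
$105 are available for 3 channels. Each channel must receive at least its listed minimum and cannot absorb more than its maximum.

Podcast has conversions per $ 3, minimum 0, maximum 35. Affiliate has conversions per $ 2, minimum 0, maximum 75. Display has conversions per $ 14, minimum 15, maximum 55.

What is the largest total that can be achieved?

Meeting every minimum uses 0+0+15 = 15 $, leaving 90.
Order the channels by conversions per $: Display 14 > Podcast 3 > Affiliate 2.
Display takes 40 more to reach its cap of 55 → 50 left.
Give Podcast 35 more to hit its cap of 35 → 15 left.
Only 15 left; Affiliate takes them to reach 15.
Total = 3×35 + 2×15 + 14×55 = 905.

905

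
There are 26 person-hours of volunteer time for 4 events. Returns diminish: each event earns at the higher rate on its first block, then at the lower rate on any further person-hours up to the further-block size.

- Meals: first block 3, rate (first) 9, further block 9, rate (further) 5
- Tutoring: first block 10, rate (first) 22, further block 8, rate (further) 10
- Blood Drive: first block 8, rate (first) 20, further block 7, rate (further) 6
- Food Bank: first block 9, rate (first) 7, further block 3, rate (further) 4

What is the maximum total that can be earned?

460

Treat each block as its own option and order by rate: Tutoring/T1 22 > Blood Drive/T1 20 > Tutoring/T2 10 > Meals/T1 9 > Food Bank/T1 7 > Blood Drive/T2 6 > Meals/T2 5 > Food Bank/T2 4.
Tutoring/T1 (22): +10 → 16 left.
Blood Drive/T1 (20): +8 → 8 left.
Tutoring T2 at 10: fill all 8 → 0 left.
Total = 22×10 + 20×8 + 10×8 = 460.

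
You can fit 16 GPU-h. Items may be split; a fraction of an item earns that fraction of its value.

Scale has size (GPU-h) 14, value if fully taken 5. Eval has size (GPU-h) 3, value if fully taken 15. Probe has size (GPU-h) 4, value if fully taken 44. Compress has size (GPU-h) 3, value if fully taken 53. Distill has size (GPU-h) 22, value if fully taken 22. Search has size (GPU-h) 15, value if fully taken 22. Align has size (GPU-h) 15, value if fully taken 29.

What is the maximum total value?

Rank by value-to-size ratio: Compress 53/3≈17.7, Probe 44/4≈11, Eval 15/3≈5, Align 29/15≈1.93, Search 22/15≈1.47, Distill 22/22≈1, Scale 5/14≈0.357.
Take all of Compress (3 GPU-h, value 53) → 13 GPU-h left.
Take all of Probe (4 GPU-h, value 44) → 9 GPU-h left.
Take all of Eval (3 GPU-h, value 15) → 6 GPU-h left.
6 GPU-h left: a 6/15 share of Align gives 29×6/15 = 11.6.
Total value = 123.6.

123.6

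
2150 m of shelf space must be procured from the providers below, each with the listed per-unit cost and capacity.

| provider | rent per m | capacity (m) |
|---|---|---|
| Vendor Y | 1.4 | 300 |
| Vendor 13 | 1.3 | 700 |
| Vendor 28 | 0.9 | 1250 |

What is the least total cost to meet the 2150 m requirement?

2315

Cheapest first:
Vendor 28 at 0.9: take all 1250 m → 900 still needed.
Vendor 13 (1.3): use full 700 → 200 m to go.
Vendor Y at 1.4: take 200 of its 300 → requirement met.
Cost = 1250×0.9 + 700×1.3 + 200×1.4 = 2315.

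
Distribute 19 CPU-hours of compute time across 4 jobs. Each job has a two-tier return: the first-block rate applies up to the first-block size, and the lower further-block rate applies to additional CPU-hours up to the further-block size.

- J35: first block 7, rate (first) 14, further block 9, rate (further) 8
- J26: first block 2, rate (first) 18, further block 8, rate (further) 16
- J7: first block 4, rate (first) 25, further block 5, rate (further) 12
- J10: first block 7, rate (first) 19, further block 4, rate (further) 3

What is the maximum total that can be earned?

Treat each block as its own option and order by rate: J7/tier1 25 > J10/tier1 19 > J26/tier1 18 > J26/tier2 16 > J35/tier1 14 > J7/tier2 12 > J35/tier2 8 > J10/tier2 3.
J7 tier1 at 25: fill all 4 ; 15 left.
J10 tier1 at 19: fill all 7 ; 8 left.
J26/tier1 (18): +2 ; 6 left.
6 remain; put them into J26 tier2 at 16.
Total = 25×4 + 19×7 + 18×2 + 16×6 = 365.

365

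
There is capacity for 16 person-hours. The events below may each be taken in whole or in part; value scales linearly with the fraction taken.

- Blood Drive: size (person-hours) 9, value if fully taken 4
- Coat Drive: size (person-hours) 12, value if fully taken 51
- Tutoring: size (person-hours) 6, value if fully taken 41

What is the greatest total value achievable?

83.5

Sort by value density: Tutoring 41/6≈6.83, Coat Drive 51/12≈4.25, Blood Drive 4/9≈0.444.
Take all of Tutoring (6 person-hours, value 41) — 10 person-hours left.
Fill the last 10 person-hours with part of Coat Drive: 10/12 of it earns 42.5.
Total value = 83.5.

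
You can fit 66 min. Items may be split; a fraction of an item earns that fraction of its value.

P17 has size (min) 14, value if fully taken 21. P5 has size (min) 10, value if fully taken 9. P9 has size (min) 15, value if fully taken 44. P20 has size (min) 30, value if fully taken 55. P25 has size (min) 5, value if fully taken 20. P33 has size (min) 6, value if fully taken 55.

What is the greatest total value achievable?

Rank by value-to-size ratio: P33 55/6≈9.17, P25 20/5≈4, P9 44/15≈2.93, P20 55/30≈1.83, P17 21/14≈1.5, P5 9/10≈0.9.
P33: take in full, 6 min for value 55 → 60 left.
Take all of P25 (5 min, value 20) → 55 min left.
P9: take in full, 15 min for value 44 → 40 left.
All 30 min of P20 fit (value 55) → 10 remain.
Only 10 min remain; take 10/14 of P17 for value 21×10/14 = 15.
Total value = 189.

189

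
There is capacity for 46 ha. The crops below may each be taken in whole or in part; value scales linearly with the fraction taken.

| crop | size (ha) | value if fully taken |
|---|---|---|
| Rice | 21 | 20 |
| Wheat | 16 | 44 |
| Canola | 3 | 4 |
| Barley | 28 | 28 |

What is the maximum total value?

Sort by value density: Wheat 44/16≈2.75, Canola 4/3≈1.33, Barley 28/28≈1, Rice 20/21≈0.952.
Wheat: take in full, 16 ha for value 44 → 30 left.
Take all of Canola (3 ha, value 4) → 27 ha left.
27 ha left: a 27/28 share of Barley gives 28×27/28 = 27.
Total value = 75.

75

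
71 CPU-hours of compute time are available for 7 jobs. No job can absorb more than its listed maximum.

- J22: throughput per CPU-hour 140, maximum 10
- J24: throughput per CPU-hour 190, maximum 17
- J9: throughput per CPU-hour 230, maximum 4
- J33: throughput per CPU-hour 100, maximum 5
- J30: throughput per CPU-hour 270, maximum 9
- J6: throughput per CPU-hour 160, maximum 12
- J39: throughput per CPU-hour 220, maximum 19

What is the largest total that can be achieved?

Rank by throughput per CPU-hour: J30 270 > J9 230 > J39 220 > J24 190 > J6 160 > J22 140 > J33 100.
J30: +9 to 9 (cap) → 62 left.
Give J9 4 to hit its cap of 4 → 58 left.
J39: +19 to 19 (cap) → 39 left.
Give J24 17 to hit its cap of 17 → 22 left.
J6 takes 12 to reach its cap of 12 → 10 left.
Give J22 10 to hit its cap of 10 → 0 left.
Total = 140×10 + 190×17 + 230×4 + 270×9 + 160×12 + 220×19 = 14080.

14080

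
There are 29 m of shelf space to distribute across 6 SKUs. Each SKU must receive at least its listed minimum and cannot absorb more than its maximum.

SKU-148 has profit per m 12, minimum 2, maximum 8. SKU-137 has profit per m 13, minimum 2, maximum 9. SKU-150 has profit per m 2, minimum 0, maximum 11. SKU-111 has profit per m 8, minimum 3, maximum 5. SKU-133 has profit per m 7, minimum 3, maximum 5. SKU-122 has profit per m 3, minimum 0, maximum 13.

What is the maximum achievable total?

294

Meeting every minimum uses 2+2+0+3+3+0 = 10 m, leaving 19.
Order the SKUs by profit per m: SKU-137 13 > SKU-148 12 > SKU-111 8 > SKU-133 7 > SKU-122 3 > SKU-150 2.
SKU-137: +7 to 9 (cap) — 12 left.
Give SKU-148 6 more to hit its cap of 8 — 6 left.
SKU-111 takes 2 more to reach its cap of 5 — 4 left.
Give SKU-133 2 more to hit its cap of 5 — 2 left.
SKU-122 has room for 13 more but only 2 remain, so it gets 2.
Total = 12×8 + 13×9 + 8×5 + 7×5 + 3×2 = 294.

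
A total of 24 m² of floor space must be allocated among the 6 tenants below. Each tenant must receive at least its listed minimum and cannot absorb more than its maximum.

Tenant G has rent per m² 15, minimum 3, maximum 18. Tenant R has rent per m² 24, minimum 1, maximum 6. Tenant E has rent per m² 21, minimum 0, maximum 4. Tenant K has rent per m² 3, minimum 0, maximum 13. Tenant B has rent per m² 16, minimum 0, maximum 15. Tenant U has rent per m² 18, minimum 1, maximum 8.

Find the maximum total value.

465

Meeting every minimum uses 3+1+0+0+0+1 = 5 m², leaving 19.
Rank by rent per m²: Tenant R 24 > Tenant E 21 > Tenant U 18 > Tenant B 16 > Tenant G 15 > Tenant K 3.
Give Tenant R 5 more to hit its cap of 6 → 14 left.
Tenant E takes 4 more to reach its cap of 4 → 10 left.
Tenant U takes 7 more to reach its cap of 8 → 3 left.
Only 3 left; Tenant B takes them to reach 3.
Total = 15×3 + 24×6 + 21×4 + 16×3 + 18×8 = 465.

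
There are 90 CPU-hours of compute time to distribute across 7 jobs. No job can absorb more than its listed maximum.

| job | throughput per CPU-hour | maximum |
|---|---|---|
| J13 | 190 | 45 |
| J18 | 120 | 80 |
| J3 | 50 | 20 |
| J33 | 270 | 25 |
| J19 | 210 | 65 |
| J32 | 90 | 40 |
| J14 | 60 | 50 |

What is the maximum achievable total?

Rank by throughput per CPU-hour: J33 270 > J19 210 > J13 190 > J18 120 > J32 90 > J14 60 > J3 50.
J33 takes 25 to reach its cap of 25 — 65 left.
Give J19 65 to hit its cap of 65 — 0 left.
Total = 270×25 + 210×65 = 20400.

20400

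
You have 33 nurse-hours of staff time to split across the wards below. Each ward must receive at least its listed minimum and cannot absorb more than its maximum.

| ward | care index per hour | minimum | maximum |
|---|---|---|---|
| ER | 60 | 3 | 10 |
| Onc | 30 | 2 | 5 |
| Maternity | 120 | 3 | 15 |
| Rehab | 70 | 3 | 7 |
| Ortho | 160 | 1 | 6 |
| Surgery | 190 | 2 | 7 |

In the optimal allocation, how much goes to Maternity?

12

Meeting every minimum uses 3+2+3+3+1+2 = 14 nurse-hours, leaving 19.
Rank by care index per hour: Surgery 190 > Ortho 160 > Maternity 120 > Rehab 70 > ER 60 > Onc 30.
Surgery: +5 to 7 (cap) — 14 left.
Ortho takes 5 more to reach its cap of 6 — 9 left.
Only 9 left; Maternity takes them to reach 12.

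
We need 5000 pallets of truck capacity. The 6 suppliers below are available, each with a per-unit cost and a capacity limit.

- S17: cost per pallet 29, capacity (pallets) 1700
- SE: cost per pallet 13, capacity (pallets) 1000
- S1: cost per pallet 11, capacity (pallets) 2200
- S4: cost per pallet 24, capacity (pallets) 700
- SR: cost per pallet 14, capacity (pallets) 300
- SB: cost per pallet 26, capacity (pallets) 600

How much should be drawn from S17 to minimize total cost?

Fill from the cheapest supplier first.
Take 2200 from S1 at 11 → need 2800 more.
SE at 13: take all 1000 pallets → 1800 still needed.
SR (14): use full 300 → 1500 pallets to go.
Take 700 from S4 at 24 → need 800 more.
SB at 26: take all 600 pallets → 200 still needed.
S17 at 29: take 200 of its 1700 → requirement met.

200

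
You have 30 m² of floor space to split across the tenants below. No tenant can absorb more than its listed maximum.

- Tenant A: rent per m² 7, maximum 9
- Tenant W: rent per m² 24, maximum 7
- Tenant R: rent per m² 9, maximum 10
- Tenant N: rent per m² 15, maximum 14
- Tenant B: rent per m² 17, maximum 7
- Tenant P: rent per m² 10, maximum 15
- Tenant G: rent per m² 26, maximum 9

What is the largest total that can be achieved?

Highest rent per m² first: Tenant G 26 > Tenant W 24 > Tenant B 17 > Tenant N 15 > Tenant P 10 > Tenant R 9 > Tenant A 7.
Tenant G takes 9 to reach its cap of 9 ; 21 left.
Tenant W takes 7 to reach its cap of 7 ; 14 left.
Tenant B takes 7 to reach its cap of 7 ; 7 left.
Only 7 left; Tenant N takes them to reach 7.
Total = 24×7 + 15×7 + 17×7 + 26×9 = 626.

626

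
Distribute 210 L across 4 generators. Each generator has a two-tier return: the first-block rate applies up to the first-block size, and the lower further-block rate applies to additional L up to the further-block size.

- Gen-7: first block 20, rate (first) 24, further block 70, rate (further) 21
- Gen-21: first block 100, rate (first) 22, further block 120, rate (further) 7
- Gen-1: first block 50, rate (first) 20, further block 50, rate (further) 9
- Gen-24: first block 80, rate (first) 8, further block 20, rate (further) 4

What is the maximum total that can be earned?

4550

Order all 8 blocks by rate: Gen-7/first 24 > Gen-21/first 22 > Gen-7/second 21 > Gen-1/first 20 > Gen-1/second 9 > Gen-24/first 8 > Gen-21/second 7 > Gen-24/second 4.
Gen-7/first (24): +20 → 190 left.
Gen-21 first at 22: fill all 100 → 90 left.
Gen-7 second at 21: fill all 70 → 20 left.
Gen-1 first at 20: only 20 left, fill 20.
Total = 24×20 + 22×100 + 21×70 + 20×20 = 4550.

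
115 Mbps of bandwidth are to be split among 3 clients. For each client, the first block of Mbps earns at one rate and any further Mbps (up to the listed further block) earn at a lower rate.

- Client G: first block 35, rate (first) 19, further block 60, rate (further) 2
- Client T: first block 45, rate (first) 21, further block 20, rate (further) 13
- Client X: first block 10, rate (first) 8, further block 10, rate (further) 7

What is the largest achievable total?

1985

Rank every tier by rate: Client T/tier1 21 > Client G/tier1 19 > Client T/tier2 13 > Client X/tier1 8 > Client X/tier2 7 > Client G/tier2 2.
Fill Client T tier1 block (45 at 21) → 70 left.
Client G tier1 at 19: fill all 35 → 35 left.
Client T tier2 at 13: fill all 20 → 15 left.
Fill Client X tier1 block (10 at 8) → 5 left.
Client X tier2 at 7: only 5 left, fill 5.
Total = 21×45 + 19×35 + 13×20 + 8×10 + 7×5 = 1985.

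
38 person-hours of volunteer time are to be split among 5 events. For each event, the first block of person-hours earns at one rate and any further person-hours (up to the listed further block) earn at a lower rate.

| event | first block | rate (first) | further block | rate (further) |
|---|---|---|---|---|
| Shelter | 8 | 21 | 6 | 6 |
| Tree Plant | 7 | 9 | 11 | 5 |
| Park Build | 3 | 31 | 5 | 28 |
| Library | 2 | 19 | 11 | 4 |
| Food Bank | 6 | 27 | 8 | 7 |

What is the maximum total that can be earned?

Rank every tier by rate: Park Build/tier1 31 > Park Build/tier2 28 > Food Bank/tier1 27 > Shelter/tier1 21 > Library/tier1 19 > Tree Plant/tier1 9 > Food Bank/tier2 7 > Shelter/tier2 6 > Tree Plant/tier2 5 > Library/tier2 4.
Park Build/tier1 (31): +3 — 35 left.
Park Build tier2 at 28: fill all 5 — 30 left.
Food Bank tier1 at 27: fill all 6 — 24 left.
Shelter tier1 at 21: fill all 8 — 16 left.
Library tier1 at 19: fill all 2 — 14 left.
Tree Plant/tier1 (9): +7 — 7 left.
Food Bank tier2 at 7: only 7 left, fill 7.
Total = 31×3 + 28×5 + 27×6 + 21×8 + 19×2 + 9×7 + 7×7 = 713.

713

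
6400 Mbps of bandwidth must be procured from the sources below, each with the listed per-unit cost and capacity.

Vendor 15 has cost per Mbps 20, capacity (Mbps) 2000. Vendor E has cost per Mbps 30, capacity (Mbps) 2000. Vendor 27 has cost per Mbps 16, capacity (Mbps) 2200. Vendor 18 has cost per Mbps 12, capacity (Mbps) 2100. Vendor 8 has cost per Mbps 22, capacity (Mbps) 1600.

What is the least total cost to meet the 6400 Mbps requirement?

102600

Use sources in increasing cost order.
Take 2100 from Vendor 18 at 12 → need 4300 more.
Vendor 27 (16): use full 2200 → 2100 Mbps to go.
Vendor 15 at 20: take all 2000 Mbps → 100 still needed.
Vendor 8 at 22: take 100 of its 1600 → requirement met.
Vendor E: unused.
Cost = 2100×12 + 2200×16 + 2000×20 + 100×22 = 102600.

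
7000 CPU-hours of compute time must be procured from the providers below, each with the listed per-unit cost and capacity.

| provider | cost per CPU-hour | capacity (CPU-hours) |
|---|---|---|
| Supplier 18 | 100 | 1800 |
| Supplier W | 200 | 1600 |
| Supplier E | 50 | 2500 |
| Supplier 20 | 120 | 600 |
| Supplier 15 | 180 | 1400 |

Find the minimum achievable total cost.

Use providers in increasing cost order.
Take 2500 from Supplier E at 50 ; need 4500 more.
Take 1800 from Supplier 18 at 100 ; need 2700 more.
Supplier 20 at 120: take all 600 CPU-hours ; 2100 still needed.
Supplier 15 at 180: take all 1400 CPU-hours ; 700 still needed.
Supplier W (200): take the remaining 700 ; done.
Cost = 2500×50 + 1800×100 + 600×120 + 1400×180 + 700×200 = 769000.

769000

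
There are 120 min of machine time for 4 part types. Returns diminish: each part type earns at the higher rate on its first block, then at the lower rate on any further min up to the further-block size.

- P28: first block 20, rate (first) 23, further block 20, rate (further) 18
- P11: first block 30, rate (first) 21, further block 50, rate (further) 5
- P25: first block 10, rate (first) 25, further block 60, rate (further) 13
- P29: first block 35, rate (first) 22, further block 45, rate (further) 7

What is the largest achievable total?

Treat each block as its own option and order by rate: P25/T1 25 > P28/T1 23 > P29/T1 22 > P11/T1 21 > P28/T2 18 > P25/T2 13 > P29/T2 7 > P11/T2 5.
Fill P25 T1 block (10 at 25) ; 110 left.
Fill P28 T1 block (20 at 23) ; 90 left.
Fill P29 T1 block (35 at 22) ; 55 left.
P11 T1 at 21: fill all 30 ; 25 left.
P28 T2 at 18: fill all 20 ; 5 left.
P25 T2 at 13: only 5 left, fill 5.
Total = 25×10 + 23×20 + 22×35 + 21×30 + 18×20 + 13×5 = 2535.

2535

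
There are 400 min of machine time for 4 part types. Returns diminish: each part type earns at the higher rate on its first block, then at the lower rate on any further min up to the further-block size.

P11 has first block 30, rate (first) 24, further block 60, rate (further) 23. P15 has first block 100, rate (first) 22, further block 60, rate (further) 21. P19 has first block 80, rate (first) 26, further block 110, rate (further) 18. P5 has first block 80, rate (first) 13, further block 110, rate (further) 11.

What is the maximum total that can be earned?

Treat each block as its own option and order by rate: P19/first 26 > P11/first 24 > P11/second 23 > P15/first 22 > P15/second 21 > P19/second 18 > P5/first 13 > P5/second 11.
Fill P19 first block (80 at 26) — 320 left.
P11/first (24): +30 — 290 left.
P11 second at 23: fill all 60 — 230 left.
P15 first at 22: fill all 100 — 130 left.
P15 second at 21: fill all 60 — 70 left.
70 remain; put them into P19 second at 18.
Total = 26×80 + 24×30 + 23×60 + 22×100 + 21×60 + 18×70 = 8900.

8900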